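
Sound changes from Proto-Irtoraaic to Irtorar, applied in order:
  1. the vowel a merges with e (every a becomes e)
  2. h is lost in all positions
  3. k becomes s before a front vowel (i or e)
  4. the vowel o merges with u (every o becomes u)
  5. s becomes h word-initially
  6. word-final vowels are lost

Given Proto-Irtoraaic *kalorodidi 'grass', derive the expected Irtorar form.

helurudid

Irtorar: start from *kalorodidi.
  rule 1 (vowel merger): kalorodidi → kelorodidi
  rule 2: no change — kelorodidi
  rule 3 (palatalisation): kelorodidi → selorodidi
  rule 4 (vowel merger): selorodidi → selurudidi
  rule 5 (debuccalisation): selurudidi → helurudidi
  rule 6 (apocope): helurudidi → helurudid
  ⇒ Irtorar helurudid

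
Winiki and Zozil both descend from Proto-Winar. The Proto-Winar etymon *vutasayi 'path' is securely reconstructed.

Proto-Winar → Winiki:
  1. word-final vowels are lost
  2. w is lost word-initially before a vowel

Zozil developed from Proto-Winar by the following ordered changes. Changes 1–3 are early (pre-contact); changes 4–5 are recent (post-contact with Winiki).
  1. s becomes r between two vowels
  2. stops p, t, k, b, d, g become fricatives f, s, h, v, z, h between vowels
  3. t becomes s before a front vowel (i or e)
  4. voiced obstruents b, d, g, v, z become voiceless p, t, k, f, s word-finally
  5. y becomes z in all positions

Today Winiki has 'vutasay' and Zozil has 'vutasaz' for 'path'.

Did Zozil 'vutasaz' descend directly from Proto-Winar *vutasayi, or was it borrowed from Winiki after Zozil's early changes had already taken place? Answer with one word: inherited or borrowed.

If inherited, *vutasayi would pass through all of Zozil's changes:
Zozil: *vutasayi > vutarayi > vusarayi > vusarazi  (by rhotacism, intervocalic lenition, unconditioned shift)
If borrowed from Winiki 'vutasay' after the early changes, it would undergo only the recent ones:
  rule 4 (final devoicing): no change (vutasay)
  rule 5 (unconditioned shift): vutasay → vutasaz
  ⇒ as a loan: vutasaz
Zozil 'vutasaz' matches the loan outcome 'vutasaz', not the inherited 'vusarazi' — it skipped the early Zozil changes, so it was borrowed from Winiki.

borrowed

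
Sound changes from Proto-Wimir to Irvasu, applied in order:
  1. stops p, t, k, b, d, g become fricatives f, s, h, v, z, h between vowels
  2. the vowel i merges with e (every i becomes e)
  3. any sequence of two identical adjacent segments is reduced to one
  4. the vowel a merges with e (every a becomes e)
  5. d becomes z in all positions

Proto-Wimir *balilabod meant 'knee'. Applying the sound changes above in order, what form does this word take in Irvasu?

Irvasu: *balilabod
  balilabod → balilavod   [intervocalic lenition]
  balilavod → balelavod   [vowel merger]
  balelavod (rule 3 does not apply)
  balelavod → belelevod   [vowel merger]
  belelevod → belelevoz   [unconditioned shift]
  giving Irvasu belelevoz.

belelevoz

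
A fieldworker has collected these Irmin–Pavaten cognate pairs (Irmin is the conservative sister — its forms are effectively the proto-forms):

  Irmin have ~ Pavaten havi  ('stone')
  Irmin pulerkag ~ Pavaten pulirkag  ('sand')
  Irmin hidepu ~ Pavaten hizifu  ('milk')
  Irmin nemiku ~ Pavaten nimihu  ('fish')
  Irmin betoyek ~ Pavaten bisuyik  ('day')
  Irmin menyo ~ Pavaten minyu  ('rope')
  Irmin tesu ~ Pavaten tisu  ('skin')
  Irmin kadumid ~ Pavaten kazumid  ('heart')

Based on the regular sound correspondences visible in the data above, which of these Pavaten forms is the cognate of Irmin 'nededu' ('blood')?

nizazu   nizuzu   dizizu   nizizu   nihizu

nizizu

betoyek ~ bisuyik, tesu ~ tisu — Irmin e corresponds to Pavaten i after a consonant, before a consonant other than r, m, n, p, b, f, v.
hidepu ~ hizifu — Irmin d corresponds to Pavaten z between vowels (before a front vowel).
kadumid ~ kazumid — Irmin d corresponds to Pavaten z between vowels (before a back vowel).
Applying these to Irmin 'nededu':
  nededu → nidedu   (e→i after a consonant, before a consonant other than r, m, n, p, b, f, v)
  nidedu → nizedu   (d→z between vowels (before a front vowel))
  nizedu → nizidu   (e→i after a consonant, before a consonant other than r, m, n, p, b, f, v)
  nizidu → nizizu   (d→z between vowels (before a back vowel))
So the Pavaten cognate is 'nizizu'.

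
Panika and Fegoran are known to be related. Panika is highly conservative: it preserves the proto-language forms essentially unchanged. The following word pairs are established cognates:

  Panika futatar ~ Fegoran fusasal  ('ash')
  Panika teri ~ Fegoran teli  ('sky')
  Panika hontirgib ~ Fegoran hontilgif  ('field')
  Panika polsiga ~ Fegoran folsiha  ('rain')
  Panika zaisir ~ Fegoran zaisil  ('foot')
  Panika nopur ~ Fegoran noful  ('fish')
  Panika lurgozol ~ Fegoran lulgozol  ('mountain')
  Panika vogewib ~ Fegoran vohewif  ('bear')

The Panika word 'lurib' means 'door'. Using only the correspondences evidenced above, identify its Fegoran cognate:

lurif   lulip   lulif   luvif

teri ~ teli — Panika r corresponds to Fegoran l between vowels (before a front vowel).
hontirgib ~ hontilgif, vogewib ~ vohewif — Panika b corresponds to Fegoran f word-finally.
Applying these to Panika 'lurib':
  lurib → lulib   (r→l between vowels (before a front vowel))
  lulib → lulif   (b→f word-finally)
So the Fegoran cognate is 'lulif'.

lulif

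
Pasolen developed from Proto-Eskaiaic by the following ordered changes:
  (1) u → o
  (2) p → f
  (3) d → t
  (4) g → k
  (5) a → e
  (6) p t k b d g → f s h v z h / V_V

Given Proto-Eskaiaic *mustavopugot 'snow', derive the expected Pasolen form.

mostevofohot

Pasolen: *mustavopugot > mostavopogot > mostavofogot > mostavofokot > mostevofokot > mostevofohot  (by vowel merger, unconditioned shift, unconditioned shift, vowel merger, intervocalic lenition)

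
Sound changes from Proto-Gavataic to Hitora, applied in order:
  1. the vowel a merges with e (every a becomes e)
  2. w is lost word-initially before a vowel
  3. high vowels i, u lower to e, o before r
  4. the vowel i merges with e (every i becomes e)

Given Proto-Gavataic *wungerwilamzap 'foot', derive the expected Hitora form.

ungerwelemzep

Hitora: *wungerwilamzap > wungerwilemzep > ungerwilemzep > ungerwelemzep  (by vowel merger, glide loss, vowel merger)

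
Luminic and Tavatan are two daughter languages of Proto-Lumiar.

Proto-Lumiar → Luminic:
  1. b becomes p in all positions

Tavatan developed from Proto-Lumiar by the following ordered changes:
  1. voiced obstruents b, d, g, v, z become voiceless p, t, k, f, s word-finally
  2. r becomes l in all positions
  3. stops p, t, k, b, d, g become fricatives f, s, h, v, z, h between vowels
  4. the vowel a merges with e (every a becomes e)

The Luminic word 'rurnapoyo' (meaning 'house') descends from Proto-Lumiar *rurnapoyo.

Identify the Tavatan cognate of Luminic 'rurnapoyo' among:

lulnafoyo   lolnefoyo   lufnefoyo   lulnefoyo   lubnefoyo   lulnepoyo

lulnefoyo

Tavatan: *rurnapoyo > lulnapoyo > lulnafoyo > lulnefoyo  (by unconditioned shift, intervocalic lenition, vowel merger)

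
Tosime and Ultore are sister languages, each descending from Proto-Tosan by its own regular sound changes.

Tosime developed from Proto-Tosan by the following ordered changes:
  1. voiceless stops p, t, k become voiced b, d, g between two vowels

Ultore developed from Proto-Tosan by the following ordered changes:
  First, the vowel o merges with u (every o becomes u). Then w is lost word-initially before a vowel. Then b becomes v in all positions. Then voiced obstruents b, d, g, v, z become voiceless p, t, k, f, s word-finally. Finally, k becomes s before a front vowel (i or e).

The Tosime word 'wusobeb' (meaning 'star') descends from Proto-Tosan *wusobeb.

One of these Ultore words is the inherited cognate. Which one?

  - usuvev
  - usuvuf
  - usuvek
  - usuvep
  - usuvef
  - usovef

Ultore: *wusobeb
  wusobeb → wusubeb   [vowel merger]
  wusubeb → usubeb   [glide loss]
  usubeb → usuvev   [unconditioned shift]
  usuvev → usuvef   [final devoicing]
  usuvef (rule 5 does not apply)
  giving Ultore usuvef.
Among the options, 'usuvef' alone shows every Ultore change applied in order.

usuvef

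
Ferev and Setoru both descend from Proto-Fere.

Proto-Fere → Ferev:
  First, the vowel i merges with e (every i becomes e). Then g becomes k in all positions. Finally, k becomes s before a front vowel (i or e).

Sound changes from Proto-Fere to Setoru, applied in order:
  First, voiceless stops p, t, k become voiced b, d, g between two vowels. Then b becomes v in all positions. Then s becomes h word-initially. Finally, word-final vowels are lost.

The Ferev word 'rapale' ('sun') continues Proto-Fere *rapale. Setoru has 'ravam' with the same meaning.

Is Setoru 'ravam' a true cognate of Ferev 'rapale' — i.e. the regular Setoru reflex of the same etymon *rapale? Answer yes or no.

no

Derive the expected Setoru reflex of *rapale:
Setoru: start from *rapale.
  rule 1 (intervocalic voicing): rapale → rabale
  rule 2 (unconditioned shift): rabale → ravale
  rule 3: no change — ravale
  rule 4 (apocope): ravale → raval
  ⇒ Setoru raval
The regular Setoru reflex would be 'raval', but the attested form is 'ravam'. The correspondence is irregular, so they are not cognates (the Setoru form has a different source).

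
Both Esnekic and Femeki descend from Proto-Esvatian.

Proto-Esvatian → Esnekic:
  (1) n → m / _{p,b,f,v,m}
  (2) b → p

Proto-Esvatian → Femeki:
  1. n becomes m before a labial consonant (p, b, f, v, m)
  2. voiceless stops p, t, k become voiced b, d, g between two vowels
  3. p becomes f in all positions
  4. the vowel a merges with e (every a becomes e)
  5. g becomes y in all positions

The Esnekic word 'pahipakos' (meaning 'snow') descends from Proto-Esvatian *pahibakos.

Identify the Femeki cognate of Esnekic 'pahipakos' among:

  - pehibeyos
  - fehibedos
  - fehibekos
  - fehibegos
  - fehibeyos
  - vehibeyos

Femeki: *pahibakos > pahibagos > fahibagos > fehibegos > fehibeyos  (by intervocalic voicing, unconditioned shift, vowel merger, unconditioned shift)
Only 'fehibeyos' matches the regular Femeki development of *pahibakos.

fehibeyos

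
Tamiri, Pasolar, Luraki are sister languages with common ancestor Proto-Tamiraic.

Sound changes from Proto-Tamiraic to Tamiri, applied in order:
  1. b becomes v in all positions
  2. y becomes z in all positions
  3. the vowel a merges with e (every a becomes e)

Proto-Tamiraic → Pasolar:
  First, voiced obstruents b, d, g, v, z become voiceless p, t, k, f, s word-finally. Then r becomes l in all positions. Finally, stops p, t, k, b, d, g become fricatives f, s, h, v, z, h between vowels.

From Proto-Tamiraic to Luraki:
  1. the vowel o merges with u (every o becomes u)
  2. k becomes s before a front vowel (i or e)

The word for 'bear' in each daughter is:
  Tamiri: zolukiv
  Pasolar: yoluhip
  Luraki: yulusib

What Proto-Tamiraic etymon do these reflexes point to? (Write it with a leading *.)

*yolukib

Position 7: Tamiri has v, Pasolar has p, Luraki has b. Luraki preserves b here (none of its changes turn any other segment into b), so the proto-segment is *b.
Position 1: Tamiri has z, Pasolar has y, Luraki has y. Pasolar preserves y here (none of its changes turn any other segment into y), so the proto-segment is *y.
Verify the candidate proto-form against each daughter:
Tamiri: *yolukib
  yolukib → yolukiv   [unconditioned shift]
  yolukiv → zolukiv   [unconditioned shift]
  zolukiv (rule 3 does not apply)
  giving Tamiri zolukiv.
Pasolar: start from *yolukib.
  rule 1 (final devoicing): yolukib → yolukip
  rule 2: no change — yolukip
  rule 3 (intervocalic lenition): yolukip → yoluhip
  ⇒ Pasolar yoluhip
Luraki: start from *yolukib.
  rule 1 (vowel merger): yolukib → yulukib
  rule 2 (palatalisation): yulukib → yulusib
  ⇒ Luraki yulusib
Only *yolukib yields all of Tamiri zolukiv, Pasolar yoluhip, Luraki yulusib.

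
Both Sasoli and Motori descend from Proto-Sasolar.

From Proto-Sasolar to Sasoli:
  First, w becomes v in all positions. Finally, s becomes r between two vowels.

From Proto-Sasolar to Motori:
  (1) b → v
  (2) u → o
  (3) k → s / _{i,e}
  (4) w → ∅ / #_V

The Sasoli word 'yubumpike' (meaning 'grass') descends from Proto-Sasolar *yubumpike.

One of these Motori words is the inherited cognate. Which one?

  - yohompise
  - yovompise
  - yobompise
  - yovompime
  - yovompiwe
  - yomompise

Motori: *yubumpike > yuvumpike > yovompike > yovompise  (by unconditioned shift, vowel merger, palatalisation)
Among the options, 'yovompise' alone shows every Motori change applied in order.

yovompise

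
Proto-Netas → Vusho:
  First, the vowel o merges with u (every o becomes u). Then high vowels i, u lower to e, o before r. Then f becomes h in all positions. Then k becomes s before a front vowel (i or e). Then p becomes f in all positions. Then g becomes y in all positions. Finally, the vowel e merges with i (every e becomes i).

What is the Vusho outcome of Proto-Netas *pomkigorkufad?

Vusho: start from *pomkigorkufad.
  rule 1 (vowel merger): pomkigorkufad → pumkigurkufad
  rule 2 (pre-rhotic lowering): pumkigurkufad → pumkigorkufad
  rule 3 (unconditioned shift): pumkigorkufad → pumkigorkuhad
  rule 4 (palatalisation): pumkigorkuhad → pumsigorkuhad
  rule 5 (unconditioned shift): pumsigorkuhad → fumsigorkuhad
  rule 6 (unconditioned shift): fumsigorkuhad → fumsiyorkuhad
  rule 7: no change — fumsiyorkuhad
  ⇒ Vusho fumsiyorkuhad

fumsiyorkuhad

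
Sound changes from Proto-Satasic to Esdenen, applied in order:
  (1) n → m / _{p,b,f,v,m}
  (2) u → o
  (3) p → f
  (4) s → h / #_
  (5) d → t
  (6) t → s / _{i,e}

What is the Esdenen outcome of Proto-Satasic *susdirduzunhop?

hossirtozonhof

Esdenen: start from *susdirduzunhop.
  rule 1: no change — susdirduzunhop
  rule 2 (vowel merger): susdirduzunhop → sosdirdozonhop
  rule 3 (unconditioned shift): sosdirdozonhop → sosdirdozonhof
  rule 4 (debuccalisation): sosdirdozonhof → hosdirdozonhof
  rule 5 (unconditioned shift): hosdirdozonhof → hostirtozonhof
  rule 6 (palatalisation): hostirtozonhof → hossirtozonhof
  ⇒ Esdenen hossirtozonhof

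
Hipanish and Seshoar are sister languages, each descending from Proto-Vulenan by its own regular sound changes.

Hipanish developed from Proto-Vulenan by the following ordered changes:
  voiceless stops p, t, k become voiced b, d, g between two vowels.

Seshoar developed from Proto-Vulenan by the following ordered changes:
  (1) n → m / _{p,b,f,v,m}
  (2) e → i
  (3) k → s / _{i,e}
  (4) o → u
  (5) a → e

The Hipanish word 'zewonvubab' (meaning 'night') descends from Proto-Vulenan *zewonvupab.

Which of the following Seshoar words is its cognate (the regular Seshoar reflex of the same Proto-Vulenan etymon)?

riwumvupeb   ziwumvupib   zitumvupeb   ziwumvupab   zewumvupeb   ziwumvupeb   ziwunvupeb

ziwumvupeb

Seshoar: *zewonvupab > zewomvupab > ziwomvupab > ziwumvupab > ziwumvupeb  (by nasal place assimilation, vowel merger, vowel merger, vowel merger)
Only 'ziwumvupeb' matches the regular Seshoar development of *zewonvupab.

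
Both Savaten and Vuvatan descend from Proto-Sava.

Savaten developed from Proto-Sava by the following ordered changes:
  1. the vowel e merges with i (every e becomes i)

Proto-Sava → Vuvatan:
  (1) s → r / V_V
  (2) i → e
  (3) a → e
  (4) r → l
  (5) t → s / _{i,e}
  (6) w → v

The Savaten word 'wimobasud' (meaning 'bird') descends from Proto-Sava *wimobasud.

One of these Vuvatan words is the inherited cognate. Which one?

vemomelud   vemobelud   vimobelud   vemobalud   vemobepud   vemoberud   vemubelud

Vuvatan: *wimobasud > wimobarud > wemobarud > wemoberud > wemobelud > vemobelud  (by rhotacism, vowel merger, vowel merger, unconditioned shift, unconditioned shift)
The other candidates each miss or misapply at least one Vuvatan change.

vemobelud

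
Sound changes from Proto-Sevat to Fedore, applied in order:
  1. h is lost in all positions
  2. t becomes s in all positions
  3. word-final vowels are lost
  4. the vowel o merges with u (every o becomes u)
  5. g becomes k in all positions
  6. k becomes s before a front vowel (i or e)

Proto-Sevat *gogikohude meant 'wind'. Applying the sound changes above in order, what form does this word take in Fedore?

Fedore: *gogikohude > gogikoude > gogikoud > gugikuud > kukikuud > kusikuud  (by h-loss, apocope, vowel merger, unconditioned shift, palatalisation)

kusikuud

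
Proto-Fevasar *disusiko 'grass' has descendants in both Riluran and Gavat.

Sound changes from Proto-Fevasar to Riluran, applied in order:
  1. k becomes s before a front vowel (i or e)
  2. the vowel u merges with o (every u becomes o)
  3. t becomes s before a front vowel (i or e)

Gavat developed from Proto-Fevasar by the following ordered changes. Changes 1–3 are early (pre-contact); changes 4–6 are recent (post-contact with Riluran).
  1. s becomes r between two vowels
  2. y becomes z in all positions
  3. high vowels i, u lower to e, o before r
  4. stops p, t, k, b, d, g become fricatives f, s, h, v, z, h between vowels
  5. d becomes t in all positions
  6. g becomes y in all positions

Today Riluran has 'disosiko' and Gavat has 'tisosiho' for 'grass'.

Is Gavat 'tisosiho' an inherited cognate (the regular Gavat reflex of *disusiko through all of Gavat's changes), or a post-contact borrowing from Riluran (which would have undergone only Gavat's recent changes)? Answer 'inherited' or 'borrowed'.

borrowed

If inherited, *disusiko would pass through all of Gavat's changes:
Gavat: start from *disusiko.
  rule 1 (rhotacism): disusiko → diruriko
  rule 2: no change — diruriko
  rule 3 (pre-rhotic lowering): diruriko → deroriko
  rule 4 (intervocalic lenition): deroriko → deroriho
  rule 5 (unconditioned shift): deroriho → teroriho
  rule 6: no change — teroriho
  ⇒ Gavat teroriho
If borrowed from Riluran 'disosiko' after the early changes, it would undergo only the recent ones:
  rule 4 (intervocalic lenition): disosiko → disosiho
  rule 5 (unconditioned shift): disosiho → tisosiho
  rule 6 (unconditioned shift): no change (tisosiho)
  ⇒ as a loan: tisosiho
Gavat 'tisosiho' matches the loan outcome 'tisosiho', not the inherited 'teroriho' — it skipped the early Gavat changes, so it was borrowed from Riluran.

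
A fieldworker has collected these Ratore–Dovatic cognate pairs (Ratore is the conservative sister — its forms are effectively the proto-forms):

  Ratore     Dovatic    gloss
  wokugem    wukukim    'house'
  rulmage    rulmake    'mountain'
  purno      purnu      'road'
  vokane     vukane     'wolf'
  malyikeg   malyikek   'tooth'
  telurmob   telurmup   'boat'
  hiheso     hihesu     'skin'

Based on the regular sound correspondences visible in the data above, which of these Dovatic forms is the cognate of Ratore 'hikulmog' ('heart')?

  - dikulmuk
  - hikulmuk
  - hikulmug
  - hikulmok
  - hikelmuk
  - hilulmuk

hikulmuk

wokugem ~ wukukim, vokane ~ vukane — Ratore o corresponds to Dovatic u after a consonant, before a consonant other than r, m, n, p, b, f, v.
malyikeg ~ malyikek — Ratore g corresponds to Dovatic k word-finally.
Applying these to Ratore 'hikulmog':
  hikulmog → hikulmug   (o→u after a consonant, before a consonant other than r, m, n, p, b, f, v)
  hikulmug → hikulmuk   (g→k word-finally)
So the Dovatic cognate is 'hikulmuk'.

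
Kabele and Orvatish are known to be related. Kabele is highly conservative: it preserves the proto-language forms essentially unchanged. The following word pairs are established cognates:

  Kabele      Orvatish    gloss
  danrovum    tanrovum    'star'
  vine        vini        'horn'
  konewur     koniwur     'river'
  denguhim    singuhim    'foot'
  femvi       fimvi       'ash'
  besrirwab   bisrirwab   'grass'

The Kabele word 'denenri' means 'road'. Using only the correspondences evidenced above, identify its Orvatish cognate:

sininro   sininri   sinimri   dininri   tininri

denguhim ~ singuhim — Kabele d corresponds to Orvatish s word-initially before a front vowel.
denguhim ~ singuhim — Kabele e corresponds to Orvatish i after a consonant, before a nasal.
Applying these to Kabele 'denenri':
  denenri → senenri   (d→s word-initially before a front vowel)
  senenri → sinenri   (e→i after a consonant, before a nasal)
  sinenri → sininri   (e→i after a consonant, before a nasal)
So the Orvatish cognate is 'sininri'.

sininri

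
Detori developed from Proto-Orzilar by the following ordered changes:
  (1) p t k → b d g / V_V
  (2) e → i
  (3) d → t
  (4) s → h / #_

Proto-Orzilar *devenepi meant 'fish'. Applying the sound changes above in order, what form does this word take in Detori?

Detori: start from *devenepi.
  rule 1 (intervocalic voicing): devenepi → devenebi
  rule 2 (vowel merger): devenebi → divinibi
  rule 3 (unconditioned shift): divinibi → tivinibi
  rule 4: no change — tivinibi
  ⇒ Detori tivinibi

tivinibi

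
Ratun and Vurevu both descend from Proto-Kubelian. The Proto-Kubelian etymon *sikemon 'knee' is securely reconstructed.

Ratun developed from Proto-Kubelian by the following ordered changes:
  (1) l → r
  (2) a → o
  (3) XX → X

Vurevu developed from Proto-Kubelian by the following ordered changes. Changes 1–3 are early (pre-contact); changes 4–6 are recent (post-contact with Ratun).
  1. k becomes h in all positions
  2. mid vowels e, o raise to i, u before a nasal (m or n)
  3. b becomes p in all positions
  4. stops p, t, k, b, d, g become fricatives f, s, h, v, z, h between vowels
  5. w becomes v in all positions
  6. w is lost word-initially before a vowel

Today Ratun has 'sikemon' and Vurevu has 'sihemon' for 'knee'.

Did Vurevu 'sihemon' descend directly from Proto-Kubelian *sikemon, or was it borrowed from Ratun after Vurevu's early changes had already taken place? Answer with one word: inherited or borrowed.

If inherited, *sikemon would pass through all of Vurevu's changes:
Vurevu: *sikemon > sihemon > sihimun  (by unconditioned shift, pre-nasal raising)
If borrowed from Ratun 'sikemon' after the early changes, it would undergo only the recent ones:
  rule 4 (intervocalic lenition): sikemon → sihemon
  rule 5 (unconditioned shift): no change (sihemon)
  rule 6 (glide loss): no change (sihemon)
  ⇒ as a loan: sihemon
Vurevu 'sihemon' matches the loan outcome 'sihemon', not the inherited 'sihimun' — it skipped the early Vurevu changes, so it was borrowed from Ratun.

borrowed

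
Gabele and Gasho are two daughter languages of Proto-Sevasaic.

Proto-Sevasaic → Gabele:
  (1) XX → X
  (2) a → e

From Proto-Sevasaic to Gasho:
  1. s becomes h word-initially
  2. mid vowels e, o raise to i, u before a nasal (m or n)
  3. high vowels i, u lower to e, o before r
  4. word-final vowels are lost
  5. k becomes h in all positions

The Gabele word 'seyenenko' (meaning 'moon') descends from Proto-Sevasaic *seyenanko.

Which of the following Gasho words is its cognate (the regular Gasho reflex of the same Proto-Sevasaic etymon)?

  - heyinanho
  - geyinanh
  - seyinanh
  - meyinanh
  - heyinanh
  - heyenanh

heyinanh

Gasho: start from *seyenanko.
  rule 1 (debuccalisation): seyenanko → heyenanko
  rule 2 (pre-nasal raising): heyenanko → heyinanko
  rule 3: no change — heyinanko
  rule 4 (apocope): heyinanko → heyinank
  rule 5 (unconditioned shift): heyinank → heyinanh
  ⇒ Gasho heyinanh
The other candidates each miss or misapply at least one Gasho change.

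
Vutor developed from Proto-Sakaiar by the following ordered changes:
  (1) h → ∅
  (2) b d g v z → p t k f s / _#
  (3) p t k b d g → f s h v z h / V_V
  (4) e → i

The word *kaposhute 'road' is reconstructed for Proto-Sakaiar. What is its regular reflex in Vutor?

Vutor: start from *kaposhute.
  rule 1 (h-loss): kaposhute → kaposute
  rule 2: no change — kaposute
  rule 3 (intervocalic lenition): kaposute → kafosuse
  rule 4 (vowel merger): kafosuse → kafosusi
  ⇒ Vutor kafosusi

kafosusi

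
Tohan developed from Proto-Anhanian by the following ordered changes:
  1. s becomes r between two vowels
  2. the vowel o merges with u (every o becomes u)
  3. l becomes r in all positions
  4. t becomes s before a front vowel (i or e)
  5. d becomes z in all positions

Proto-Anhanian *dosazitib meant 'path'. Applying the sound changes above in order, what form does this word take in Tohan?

zurazisib

Tohan: start from *dosazitib.
  rule 1 (rhotacism): dosazitib → dorazitib
  rule 2 (vowel merger): dorazitib → durazitib
  rule 3: no change — durazitib
  rule 4 (palatalisation): durazitib → durazisib
  rule 5 (unconditioned shift): durazisib → zurazisib
  ⇒ Tohan zurazisib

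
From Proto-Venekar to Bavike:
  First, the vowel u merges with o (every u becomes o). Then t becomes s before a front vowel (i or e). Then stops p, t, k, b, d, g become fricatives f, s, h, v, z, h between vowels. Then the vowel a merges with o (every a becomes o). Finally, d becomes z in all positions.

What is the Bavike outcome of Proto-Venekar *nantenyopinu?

nonsenyofino

Bavike: *nantenyopinu
  nantenyopinu → nantenyopino   [vowel merger]
  nantenyopino → nansenyopino   [palatalisation]
  nansenyopino → nansenyofino   [intervocalic lenition]
  nansenyofino → nonsenyofino   [vowel merger]
  nonsenyofino (rule 5 does not apply)
  giving Bavike nonsenyofino.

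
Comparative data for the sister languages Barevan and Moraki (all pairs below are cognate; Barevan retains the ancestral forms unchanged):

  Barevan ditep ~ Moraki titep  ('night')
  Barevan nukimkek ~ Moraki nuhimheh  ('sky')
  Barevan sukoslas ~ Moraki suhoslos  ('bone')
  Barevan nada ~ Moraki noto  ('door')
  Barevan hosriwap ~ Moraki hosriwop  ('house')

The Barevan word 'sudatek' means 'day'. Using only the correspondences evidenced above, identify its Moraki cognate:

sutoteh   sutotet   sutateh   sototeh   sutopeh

nada ~ noto — Barevan d corresponds to Moraki t between vowels (before a back vowel).
sukoslas ~ suhoslos, nada ~ noto — Barevan a corresponds to Moraki o after a consonant, before a consonant other than r, m, n, p, b, f, v.
nukimkek ~ nuhimheh — Barevan k corresponds to Moraki h word-finally.
Applying these to Barevan 'sudatek':
  sudatek → sutatek   (d→t between vowels (before a back vowel))
  sutatek → sutotek   (a→o after a consonant, before a consonant other than r, m, n, p, b, f, v)
  sutotek → sutoteh   (k→h word-finally)
So the Moraki cognate is 'sutoteh'.

sutoteh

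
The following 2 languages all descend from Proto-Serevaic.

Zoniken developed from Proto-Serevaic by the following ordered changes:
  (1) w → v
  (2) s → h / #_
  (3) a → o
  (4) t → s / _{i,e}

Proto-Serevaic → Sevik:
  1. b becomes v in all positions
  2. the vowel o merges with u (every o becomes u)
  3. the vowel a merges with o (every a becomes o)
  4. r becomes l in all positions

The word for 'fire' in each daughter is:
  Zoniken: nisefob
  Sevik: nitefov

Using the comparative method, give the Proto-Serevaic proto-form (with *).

*nitefab

Position 7: Zoniken has b, Sevik has v. Zoniken preserves b here (none of its changes turn any other segment into b), so the proto-segment is *b.
Position 3: Zoniken has s, Sevik has t. Sevik preserves t here (none of its changes turn any other segment into t), so the proto-segment is *t.
Verify the candidate proto-form against each daughter:
Zoniken: *nitefab > nitefob > nisefob  (by vowel merger, palatalisation)
Sevik: *nitefab > nitefav > nitefov  (by unconditioned shift, vowel merger)
No other proto-form is consistent with every reflex, so the reconstruction is *nitefab.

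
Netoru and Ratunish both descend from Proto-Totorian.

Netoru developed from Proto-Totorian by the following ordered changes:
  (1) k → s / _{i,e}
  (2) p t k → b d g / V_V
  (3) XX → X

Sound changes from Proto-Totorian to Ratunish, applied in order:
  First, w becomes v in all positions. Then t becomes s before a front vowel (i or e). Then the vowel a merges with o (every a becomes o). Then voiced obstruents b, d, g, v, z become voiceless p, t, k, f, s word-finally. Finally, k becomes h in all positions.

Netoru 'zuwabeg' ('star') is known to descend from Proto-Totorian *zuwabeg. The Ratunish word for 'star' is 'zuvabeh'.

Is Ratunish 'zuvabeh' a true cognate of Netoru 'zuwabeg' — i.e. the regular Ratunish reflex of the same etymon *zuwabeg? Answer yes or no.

Derive the expected Ratunish reflex of *zuwabeg:
Ratunish: *zuwabeg > zuvabeg > zuvobeg > zuvobek > zuvobeh  (by unconditioned shift, vowel merger, final devoicing, unconditioned shift)
The regular Ratunish reflex would be 'zuvobeh', but the attested form is 'zuvabeh'. The correspondence is irregular, so they are not cognates (the Ratunish form has a different source).

no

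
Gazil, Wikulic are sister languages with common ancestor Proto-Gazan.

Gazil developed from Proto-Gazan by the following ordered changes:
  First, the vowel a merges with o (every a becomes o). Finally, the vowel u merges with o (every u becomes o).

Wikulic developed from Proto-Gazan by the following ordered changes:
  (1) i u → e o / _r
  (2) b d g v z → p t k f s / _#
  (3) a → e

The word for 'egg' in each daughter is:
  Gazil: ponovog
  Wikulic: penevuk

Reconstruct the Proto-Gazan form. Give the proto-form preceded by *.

Position 2: Gazil has o, Wikulic has e. Taking the neighbouring segments as reconstructed: Gazil o could go back to *a or *o or *u; Wikulic e could go back to *a or *e — the one source consistent with every daughter is *a.
Position 7: Gazil has g, Wikulic has k. Gazil preserves g here (none of its changes turn any other segment into g), so the proto-segment is *g.
Position 4: Gazil has o, Wikulic has e. Taking the neighbouring segments as reconstructed: Gazil o could go back to *a or *o or *u; Wikulic e could go back to *a or *e — the one source consistent with every daughter is *a.
Verify the candidate proto-form against each daughter:
Gazil: *panavug > ponovug > ponovog  (by vowel merger, vowel merger)
Wikulic: start from *panavug.
  rule 1: no change — panavug
  rule 2 (final devoicing): panavug → panavuk
  rule 3 (vowel merger): panavuk → penevuk
  ⇒ Wikulic penevuk
*panavug is the unique common source.

*panavug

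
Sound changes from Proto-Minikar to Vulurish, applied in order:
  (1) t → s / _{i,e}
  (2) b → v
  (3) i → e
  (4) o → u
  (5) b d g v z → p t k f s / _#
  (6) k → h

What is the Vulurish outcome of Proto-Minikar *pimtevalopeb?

pemsevalupef

Vulurish: *pimtevalopeb > pimsevalopeb > pimsevalopev > pemsevalopev > pemsevalupev > pemsevalupef  (by palatalisation, unconditioned shift, vowel merger, vowel merger, final devoicing)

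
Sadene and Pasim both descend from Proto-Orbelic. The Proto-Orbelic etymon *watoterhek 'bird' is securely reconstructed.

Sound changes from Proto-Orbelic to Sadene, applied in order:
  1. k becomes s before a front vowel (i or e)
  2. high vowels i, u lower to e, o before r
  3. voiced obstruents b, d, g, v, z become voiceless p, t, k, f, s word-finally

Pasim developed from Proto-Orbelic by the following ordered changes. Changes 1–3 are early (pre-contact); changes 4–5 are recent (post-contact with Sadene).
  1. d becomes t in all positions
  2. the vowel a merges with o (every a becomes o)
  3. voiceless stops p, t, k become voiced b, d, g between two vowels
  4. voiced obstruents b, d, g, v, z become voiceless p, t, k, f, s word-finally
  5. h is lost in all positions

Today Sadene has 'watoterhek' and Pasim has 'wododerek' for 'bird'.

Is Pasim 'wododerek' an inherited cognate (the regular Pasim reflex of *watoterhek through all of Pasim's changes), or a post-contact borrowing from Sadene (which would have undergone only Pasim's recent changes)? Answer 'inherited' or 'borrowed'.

inherited

If inherited, *watoterhek would pass through all of Pasim's changes:
Pasim: *watoterhek
  watoterhek (rule 1 does not apply)
  watoterhek → wototerhek   [vowel merger]
  wototerhek → wododerhek   [intervocalic voicing]
  wododerhek (rule 4 does not apply)
  wododerhek → wododerek   [h-loss]
  giving Pasim wododerek.
If borrowed from Sadene 'watoterhek' after the early changes, it would undergo only the recent ones:
  rule 4 (final devoicing): no change (watoterhek)
  rule 5 (h-loss): watoterhek → watoterek
  ⇒ as a loan: watoterek
Pasim 'wododerek' matches the inherited outcome exactly, so it is an inherited cognate, not a loan.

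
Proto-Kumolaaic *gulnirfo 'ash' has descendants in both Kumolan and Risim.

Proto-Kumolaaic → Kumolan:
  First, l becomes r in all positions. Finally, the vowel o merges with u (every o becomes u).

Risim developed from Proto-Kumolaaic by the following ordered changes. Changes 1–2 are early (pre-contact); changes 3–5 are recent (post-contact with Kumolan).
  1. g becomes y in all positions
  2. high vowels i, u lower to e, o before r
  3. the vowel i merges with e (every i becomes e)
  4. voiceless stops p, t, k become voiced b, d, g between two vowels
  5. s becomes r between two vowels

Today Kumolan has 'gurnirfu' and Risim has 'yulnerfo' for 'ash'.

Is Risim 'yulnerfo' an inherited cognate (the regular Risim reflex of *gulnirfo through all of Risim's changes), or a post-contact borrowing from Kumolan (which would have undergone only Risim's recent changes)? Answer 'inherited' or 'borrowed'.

inherited

If inherited, *gulnirfo would pass through all of Risim's changes:
Risim: *gulnirfo > yulnirfo > yulnerfo  (by unconditioned shift, pre-rhotic lowering)
If borrowed from Kumolan 'gurnirfu' after the early changes, it would undergo only the recent ones:
  rule 3 (vowel merger): gurnirfu → gurnerfu
  rule 4 (intervocalic voicing): no change (gurnerfu)
  rule 5 (rhotacism): no change (gurnerfu)
  ⇒ as a loan: gurnerfu
Risim 'yulnerfo' matches the inherited outcome exactly, so it is an inherited cognate, not a loan.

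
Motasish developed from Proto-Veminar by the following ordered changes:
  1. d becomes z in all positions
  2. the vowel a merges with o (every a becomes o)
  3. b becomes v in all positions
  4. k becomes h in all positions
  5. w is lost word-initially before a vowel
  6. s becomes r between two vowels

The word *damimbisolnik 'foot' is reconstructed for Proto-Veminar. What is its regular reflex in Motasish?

Motasish: *damimbisolnik > zamimbisolnik > zomimbisolnik > zomimvisolnik > zomimvisolnih > zomimvirolnih  (by unconditioned shift, vowel merger, unconditioned shift, unconditioned shift, rhotacism)

zomimvirolnih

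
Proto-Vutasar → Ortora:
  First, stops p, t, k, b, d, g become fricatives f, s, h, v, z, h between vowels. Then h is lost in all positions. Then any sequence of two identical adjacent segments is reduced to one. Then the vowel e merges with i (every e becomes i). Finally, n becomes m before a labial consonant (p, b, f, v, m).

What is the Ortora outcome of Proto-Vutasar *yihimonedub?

yimonizub

Ortora: start from *yihimonedub.
  rule 1 (intervocalic lenition): yihimonedub → yihimonezub
  rule 2 (h-loss): yihimonezub → yiimonezub
  rule 3 (degemination): yiimonezub → yimonezub
  rule 4 (vowel merger): yimonezub → yimonizub
  rule 5: no change — yimonizub
  ⇒ Ortora yimonizub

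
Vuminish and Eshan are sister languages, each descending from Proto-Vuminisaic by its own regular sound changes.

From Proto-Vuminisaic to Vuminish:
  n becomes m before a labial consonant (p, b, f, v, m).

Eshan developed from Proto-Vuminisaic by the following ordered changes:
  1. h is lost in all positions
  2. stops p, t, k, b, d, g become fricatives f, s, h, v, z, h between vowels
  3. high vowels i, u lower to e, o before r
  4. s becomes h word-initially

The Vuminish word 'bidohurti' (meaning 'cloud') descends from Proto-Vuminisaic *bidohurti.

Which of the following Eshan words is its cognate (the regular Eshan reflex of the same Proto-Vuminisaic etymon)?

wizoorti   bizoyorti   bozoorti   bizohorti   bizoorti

bizoorti

Eshan: *bidohurti > bidourti > bizourti > bizoorti  (by h-loss, intervocalic lenition, pre-rhotic lowering)
Among the options, 'bizoorti' alone shows every Eshan change applied in order.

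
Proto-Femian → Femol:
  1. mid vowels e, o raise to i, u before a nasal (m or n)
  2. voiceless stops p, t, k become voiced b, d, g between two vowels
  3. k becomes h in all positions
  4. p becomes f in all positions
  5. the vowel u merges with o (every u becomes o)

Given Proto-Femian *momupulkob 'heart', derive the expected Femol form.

momobolhob

Femol: start from *momupulkob.
  rule 1 (pre-nasal raising): momupulkob → mumupulkob
  rule 2 (intervocalic voicing): mumupulkob → mumubulkob
  rule 3 (unconditioned shift): mumubulkob → mumubulhob
  rule 4: no change — mumubulhob
  rule 5 (vowel merger): mumubulhob → momobolhob
  ⇒ Femol momobolhob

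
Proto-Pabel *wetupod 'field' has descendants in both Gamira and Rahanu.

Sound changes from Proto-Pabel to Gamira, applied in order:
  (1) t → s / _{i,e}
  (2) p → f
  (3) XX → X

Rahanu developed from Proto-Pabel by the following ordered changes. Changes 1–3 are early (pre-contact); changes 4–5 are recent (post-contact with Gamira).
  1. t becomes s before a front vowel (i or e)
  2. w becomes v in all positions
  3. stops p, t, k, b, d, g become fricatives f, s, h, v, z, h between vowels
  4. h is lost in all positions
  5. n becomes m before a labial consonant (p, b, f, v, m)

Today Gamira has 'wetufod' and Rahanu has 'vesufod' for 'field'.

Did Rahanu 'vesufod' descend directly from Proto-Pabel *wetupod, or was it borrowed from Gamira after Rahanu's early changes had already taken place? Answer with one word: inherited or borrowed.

If inherited, *wetupod would pass through all of Rahanu's changes:
Rahanu: *wetupod
  wetupod (rule 1 does not apply)
  wetupod → vetupod   [unconditioned shift]
  vetupod → vesufod   [intervocalic lenition]
  vesufod (rule 4 does not apply)
  vesufod (rule 5 does not apply)
  giving Rahanu vesufod.
If borrowed from Gamira 'wetufod' after the early changes, it would undergo only the recent ones:
  rule 4 (h-loss): no change (wetufod)
  rule 5 (nasal place assimilation): no change (wetufod)
  ⇒ as a loan: wetufod
Rahanu 'vesufod' matches the inherited outcome exactly, so it is an inherited cognate, not a loan.

inherited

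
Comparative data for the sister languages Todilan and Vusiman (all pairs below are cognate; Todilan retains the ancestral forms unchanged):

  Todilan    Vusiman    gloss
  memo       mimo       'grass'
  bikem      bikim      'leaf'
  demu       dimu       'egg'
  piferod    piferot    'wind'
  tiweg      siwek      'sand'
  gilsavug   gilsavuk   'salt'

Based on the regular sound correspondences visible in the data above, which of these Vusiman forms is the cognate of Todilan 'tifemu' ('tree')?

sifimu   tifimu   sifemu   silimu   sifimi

tiweg ~ siwek — Todilan t corresponds to Vusiman s word-initially before a front vowel.
memo ~ mimo, bikem ~ bikim — Todilan e corresponds to Vusiman i after a consonant, before a nasal.
Applying these to Todilan 'tifemu':
  tifemu → sifemu   (t→s word-initially before a front vowel)
  sifemu → sifimu   (e→i after a consonant, before a nasal)
So the Vusiman cognate is 'sifimu'.

sifimu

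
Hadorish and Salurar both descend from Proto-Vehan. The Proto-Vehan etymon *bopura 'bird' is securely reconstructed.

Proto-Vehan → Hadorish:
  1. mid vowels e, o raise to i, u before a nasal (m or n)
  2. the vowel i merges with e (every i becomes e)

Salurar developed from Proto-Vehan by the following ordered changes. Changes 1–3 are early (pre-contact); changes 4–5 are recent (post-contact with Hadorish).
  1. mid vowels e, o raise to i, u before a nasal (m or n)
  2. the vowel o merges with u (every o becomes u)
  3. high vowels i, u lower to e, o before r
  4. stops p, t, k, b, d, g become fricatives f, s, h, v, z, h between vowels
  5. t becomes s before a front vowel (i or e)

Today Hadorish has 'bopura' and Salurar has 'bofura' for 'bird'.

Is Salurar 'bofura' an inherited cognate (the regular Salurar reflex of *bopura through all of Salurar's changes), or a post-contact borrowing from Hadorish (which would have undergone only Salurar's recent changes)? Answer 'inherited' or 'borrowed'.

If inherited, *bopura would pass through all of Salurar's changes:
Salurar: *bopura > bupura > bupora > bufora  (by vowel merger, pre-rhotic lowering, intervocalic lenition)
If borrowed from Hadorish 'bopura' after the early changes, it would undergo only the recent ones:
  rule 4 (intervocalic lenition): bopura → bofura
  rule 5 (palatalisation): no change (bofura)
  ⇒ as a loan: bofura
Salurar 'bofura' matches the loan outcome 'bofura', not the inherited 'bufora' — it skipped the early Salurar changes, so it was borrowed from Hadorish.

borrowed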